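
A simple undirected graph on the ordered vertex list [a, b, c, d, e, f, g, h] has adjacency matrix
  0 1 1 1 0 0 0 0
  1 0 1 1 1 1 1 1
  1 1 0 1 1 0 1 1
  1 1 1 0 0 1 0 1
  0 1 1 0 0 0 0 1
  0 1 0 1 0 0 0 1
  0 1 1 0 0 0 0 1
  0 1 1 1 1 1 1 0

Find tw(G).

A width-3 tree decomposition is:
Bags: B1 = {b, c, d, h}  B2 = {b, c, e, h}  B3 = {b, c, g, h}  B4 = {a, b, c, d}  B5 = {b, d, f, h}
Tree: B1–B2, B1–B3, B1–B4, B1–B5
Every bag has size at most 4, so the width is 4 − 1 = 3 and tw(G) ≤ 3. For the lower bound, the 4 vertices {b, c, d, h} are pairwise adjacent, and any tree decomposition puts a clique entirely inside one bag — forcing width ≥ 3. The upper and lower bounds meet at 3, so that is the treewidth.

3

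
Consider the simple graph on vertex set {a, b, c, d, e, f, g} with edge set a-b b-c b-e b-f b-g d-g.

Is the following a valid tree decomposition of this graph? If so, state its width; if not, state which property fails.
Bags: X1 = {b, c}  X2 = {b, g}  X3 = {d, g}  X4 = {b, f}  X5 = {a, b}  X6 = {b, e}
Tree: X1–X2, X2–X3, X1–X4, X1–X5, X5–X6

Checking the three conditions: (i) the bags cover all of {a, b, c, d, e, f, g}; (ii) for each edge, some bag contains both endpoints; (iii) the bags containing any fixed vertex form a subtree. All hold, so the decomposition is valid with width 2 − 1 = 1.

Yes; width 1.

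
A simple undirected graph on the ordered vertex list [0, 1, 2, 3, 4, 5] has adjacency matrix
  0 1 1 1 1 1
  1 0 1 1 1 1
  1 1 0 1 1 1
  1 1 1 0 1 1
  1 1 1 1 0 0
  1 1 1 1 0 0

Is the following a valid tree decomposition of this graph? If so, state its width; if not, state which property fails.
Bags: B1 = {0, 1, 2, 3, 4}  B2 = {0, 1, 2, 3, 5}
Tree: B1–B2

Vertex coverage: the bags together contain {0, 1, 2, 3, 4, 5}, the full vertex set. Edge coverage: each edge of G has both endpoints in at least one bag. Running intersection: for every vertex, the bags containing it form a connected subtree. All three properties hold, so this is a valid tree decomposition of width max|bag| − 1 = 4, and hence tw(G) ≤ 4.

Yes; width 4.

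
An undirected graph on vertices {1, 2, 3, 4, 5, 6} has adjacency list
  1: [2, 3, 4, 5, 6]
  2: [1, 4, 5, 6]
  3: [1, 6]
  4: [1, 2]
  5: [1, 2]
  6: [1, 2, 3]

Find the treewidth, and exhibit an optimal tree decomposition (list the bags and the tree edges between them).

Treewidth 2.
One such decomposition:
Bags: B1 = {1, 3, 6}  B2 = {1, 2, 6}  B3 = {1, 2, 5}  B4 = {1, 2, 4}
Tree: B1–B2, B2–B3, B2–B4

Every bag has size at most 3, so the width is 3 − 1 = 2 and tw(G) ≤ 2. For the lower bound, the 3 vertices {1, 2, 4} are pairwise adjacent, and any tree decomposition puts a clique entirely inside one bag — forcing width ≥ 2. Combining the bounds, tw(G) = 2.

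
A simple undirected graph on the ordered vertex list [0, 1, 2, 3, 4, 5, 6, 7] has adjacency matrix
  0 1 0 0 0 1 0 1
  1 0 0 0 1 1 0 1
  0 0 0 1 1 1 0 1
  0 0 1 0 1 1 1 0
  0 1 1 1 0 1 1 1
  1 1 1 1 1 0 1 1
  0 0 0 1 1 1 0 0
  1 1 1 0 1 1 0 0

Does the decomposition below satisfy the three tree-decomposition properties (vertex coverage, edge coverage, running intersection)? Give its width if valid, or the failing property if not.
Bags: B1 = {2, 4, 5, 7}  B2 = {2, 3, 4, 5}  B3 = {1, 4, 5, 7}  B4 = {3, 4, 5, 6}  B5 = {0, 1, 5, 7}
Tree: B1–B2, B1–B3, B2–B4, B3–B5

Yes; width 3.

Checking the three conditions: (i) the bags cover all of {0, 1, 2, 3, 4, 5, 6, 7}; (ii) for each edge, some bag contains both endpoints; (iii) the bags containing any fixed vertex form a subtree. All hold, so the decomposition is valid with width 4 − 1 = 3.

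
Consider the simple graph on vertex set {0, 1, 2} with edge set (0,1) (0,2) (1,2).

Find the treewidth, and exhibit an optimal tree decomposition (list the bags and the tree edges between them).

Treewidth 2.
One such decomposition:
Bags: B1 = {0, 1, 2}
Tree: (single bag)

A single bag containing all 3 vertices is trivially a valid decomposition of width 2. On the other hand G contains the 3-clique {0, 1, 2}. A clique must lie in a single bag of any decomposition, so no decomposition can have width below 2. The upper and lower bounds meet at 2, so that is the treewidth.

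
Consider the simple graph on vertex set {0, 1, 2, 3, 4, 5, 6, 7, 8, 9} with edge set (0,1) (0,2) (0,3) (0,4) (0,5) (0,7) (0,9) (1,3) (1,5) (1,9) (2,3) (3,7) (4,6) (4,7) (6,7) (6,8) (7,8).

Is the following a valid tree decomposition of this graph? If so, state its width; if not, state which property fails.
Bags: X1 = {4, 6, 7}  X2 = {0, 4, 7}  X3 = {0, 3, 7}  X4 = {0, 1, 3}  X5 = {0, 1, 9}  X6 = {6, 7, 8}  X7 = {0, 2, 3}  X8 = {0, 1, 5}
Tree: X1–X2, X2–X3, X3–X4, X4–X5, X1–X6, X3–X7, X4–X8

Checking the three conditions: (i) the bags cover all of {0, 1, 2, 3, 4, 5, 6, 7, 8, 9}; (ii) for each edge, some bag contains both endpoints; (iii) the bags containing any fixed vertex form a subtree. All hold, so the decomposition is valid with width 3 − 1 = 2.

Yes; width 2.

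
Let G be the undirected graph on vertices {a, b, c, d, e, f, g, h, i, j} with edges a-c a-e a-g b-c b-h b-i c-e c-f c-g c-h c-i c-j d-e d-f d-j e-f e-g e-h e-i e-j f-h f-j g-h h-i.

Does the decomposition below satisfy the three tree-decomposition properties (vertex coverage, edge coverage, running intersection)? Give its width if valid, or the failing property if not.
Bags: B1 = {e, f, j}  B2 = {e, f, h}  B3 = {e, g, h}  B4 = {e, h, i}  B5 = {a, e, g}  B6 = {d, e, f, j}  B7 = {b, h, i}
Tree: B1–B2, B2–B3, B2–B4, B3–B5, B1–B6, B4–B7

A tree decomposition must satisfy three properties: every vertex lies in some bag; for every edge, both endpoints lie together in some bag; and for every vertex, the bags containing it form a connected subtree. Here vertex c appears in no bag, so the decomposition is invalid.

No — vertex c appears in no bag.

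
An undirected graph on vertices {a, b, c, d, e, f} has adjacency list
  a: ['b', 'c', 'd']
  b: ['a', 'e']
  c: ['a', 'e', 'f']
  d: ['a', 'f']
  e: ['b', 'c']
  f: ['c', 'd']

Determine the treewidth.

A width-2 tree decomposition is:
Bags: B1 = {c, d, f}  B2 = {a, c, d}  B3 = {a, c, e}  B4 = {a, b, e}
Tree: B1–B2, B2–B3, B3–B4
Every bag has size at most 3, so the width is 3 − 1 = 2 and tw(G) ≤ 2. For the lower bound, G contains the cycle f–d–a–c–f, so G is not a forest; only forests have treewidth ≤ 1, hence tw(G) ≥ 2. Combining the bounds, tw(G) = 2.

2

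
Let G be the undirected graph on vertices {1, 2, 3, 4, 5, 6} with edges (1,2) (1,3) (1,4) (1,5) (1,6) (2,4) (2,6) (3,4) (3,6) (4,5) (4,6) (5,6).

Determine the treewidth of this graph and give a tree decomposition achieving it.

Each bag holds 4 vertices, so the decomposition has width 3, which upper-bounds the treewidth. For the lower bound, the 4 vertices {1, 2, 4, 6} are pairwise adjacent, and any tree decomposition puts a clique entirely inside one bag — forcing width ≥ 3. Hence tw(G) = 3 exactly.

Treewidth 3.
One such decomposition:
Bags: B1 = {1, 2, 4, 6}  B2 = {1, 4, 5, 6}  B3 = {1, 3, 4, 6}
Tree: B1–B2, B1–B3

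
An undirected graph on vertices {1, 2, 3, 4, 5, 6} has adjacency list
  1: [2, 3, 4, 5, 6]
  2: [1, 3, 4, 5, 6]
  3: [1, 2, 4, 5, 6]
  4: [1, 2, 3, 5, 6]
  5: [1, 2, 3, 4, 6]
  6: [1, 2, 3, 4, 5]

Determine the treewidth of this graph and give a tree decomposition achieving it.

Treewidth 5.
Bags: B1 = {1, 2, 3, 4, 5, 6}
Tree: (single bag)

With just one bag of size 6, the width is 6 − 1 = 5, so tw(G) ≤ 5. For the lower bound, the 6 vertices {1, 2, 3, 4, 5, 6} are pairwise adjacent, and any tree decomposition puts a clique entirely inside one bag — forcing width ≥ 5. The upper and lower bounds meet at 5, so that is the treewidth.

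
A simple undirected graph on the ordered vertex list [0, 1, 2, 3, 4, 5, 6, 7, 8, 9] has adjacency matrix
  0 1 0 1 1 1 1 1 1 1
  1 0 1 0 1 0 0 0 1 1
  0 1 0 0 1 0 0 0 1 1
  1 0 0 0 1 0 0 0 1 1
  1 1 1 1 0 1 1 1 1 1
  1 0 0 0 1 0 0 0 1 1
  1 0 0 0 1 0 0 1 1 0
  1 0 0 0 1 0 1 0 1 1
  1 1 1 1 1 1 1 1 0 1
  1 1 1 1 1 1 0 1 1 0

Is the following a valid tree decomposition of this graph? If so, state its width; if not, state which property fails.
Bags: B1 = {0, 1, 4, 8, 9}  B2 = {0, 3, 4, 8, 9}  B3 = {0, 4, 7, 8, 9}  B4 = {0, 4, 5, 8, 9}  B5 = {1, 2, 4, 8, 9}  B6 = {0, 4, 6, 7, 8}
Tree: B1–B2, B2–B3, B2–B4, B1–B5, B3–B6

Vertex coverage: the bags together contain {0, 1, 2, 3, 4, 5, 6, 7, 8, 9}, the full vertex set. Edge coverage: each edge of G has both endpoints in at least one bag. Running intersection: for every vertex, the bags containing it form a connected subtree. All three properties hold, so this is a valid tree decomposition of width max|bag| − 1 = 4, and hence tw(G) ≤ 4.

Yes; width 4.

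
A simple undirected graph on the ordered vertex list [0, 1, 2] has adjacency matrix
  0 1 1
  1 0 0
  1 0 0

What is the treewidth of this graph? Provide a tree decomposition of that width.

Every bag has size at most 2, so the width is 2 − 1 = 1 and tw(G) ≤ 1. Any graph with an edge has treewidth ≥ 1, and G has the edge 0–1. Therefore the treewidth is 1.

Treewidth 1.
One such decomposition:
Bags: B1 = {0, 1}  B2 = {0, 2}
Tree: B1–B2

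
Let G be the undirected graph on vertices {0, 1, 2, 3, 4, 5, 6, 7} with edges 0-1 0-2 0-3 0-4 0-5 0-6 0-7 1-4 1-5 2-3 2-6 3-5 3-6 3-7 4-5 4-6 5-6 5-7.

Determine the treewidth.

A width-3 tree decomposition is:
Bags: B1 = {0, 4, 5, 6}  B2 = {0, 3, 5, 6}  B3 = {0, 3, 5, 7}  B4 = {0, 2, 3, 6}  B5 = {0, 1, 4, 5}
Tree: B1–B2, B2–B3, B2–B4, B1–B5
Each bag holds 4 vertices, so the decomposition has width 3, which upper-bounds the treewidth. Conversely, {0, 2, 3, 6} is a clique of size 4, and the vertices of any clique must share a bag in every tree decomposition; so some bag has ≥ 4 vertices and tw(G) ≥ 3. Therefore the treewidth is 3.

3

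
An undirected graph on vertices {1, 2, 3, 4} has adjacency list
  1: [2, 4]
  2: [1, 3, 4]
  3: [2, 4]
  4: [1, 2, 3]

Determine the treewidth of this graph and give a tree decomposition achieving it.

Treewidth 2.
Bags: B1 = {2, 3, 4}  B2 = {1, 2, 4}
Tree: B1–B2

The largest bag has 3 vertices, giving width 2; this decomposition certifies tw(G) ≤ 2. On the other hand G contains the 3-clique {1, 2, 4}. A clique must lie in a single bag of any decomposition, so no decomposition can have width below 2. The upper and lower bounds meet at 2, so that is the treewidth.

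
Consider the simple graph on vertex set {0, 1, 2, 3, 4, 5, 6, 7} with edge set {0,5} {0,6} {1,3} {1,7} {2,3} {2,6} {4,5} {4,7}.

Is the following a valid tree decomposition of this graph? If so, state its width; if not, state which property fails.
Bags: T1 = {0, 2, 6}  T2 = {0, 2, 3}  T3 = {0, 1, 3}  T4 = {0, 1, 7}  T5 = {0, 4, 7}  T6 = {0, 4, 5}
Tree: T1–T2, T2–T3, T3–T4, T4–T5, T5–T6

Vertex coverage: the bags together contain {0, 1, 2, 3, 4, 5, 6, 7}, the full vertex set. Edge coverage: each edge of G has both endpoints in at least one bag. Running intersection: for every vertex, the bags containing it form a connected subtree. All three properties hold, so this is a valid tree decomposition of width max|bag| − 1 = 2, and hence tw(G) ≤ 2.

Yes; width 2.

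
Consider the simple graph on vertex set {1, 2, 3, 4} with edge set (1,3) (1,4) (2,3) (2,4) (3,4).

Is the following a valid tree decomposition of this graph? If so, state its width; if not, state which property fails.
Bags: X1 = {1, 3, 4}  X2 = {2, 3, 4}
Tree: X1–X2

Yes; width 2.

Vertex coverage: the bags together contain {1, 2, 3, 4}, the full vertex set. Edge coverage: each edge of G has both endpoints in at least one bag. Running intersection: for every vertex, the bags containing it form a connected subtree. All three properties hold, so this is a valid tree decomposition of width max|bag| − 1 = 2, and hence tw(G) ≤ 2.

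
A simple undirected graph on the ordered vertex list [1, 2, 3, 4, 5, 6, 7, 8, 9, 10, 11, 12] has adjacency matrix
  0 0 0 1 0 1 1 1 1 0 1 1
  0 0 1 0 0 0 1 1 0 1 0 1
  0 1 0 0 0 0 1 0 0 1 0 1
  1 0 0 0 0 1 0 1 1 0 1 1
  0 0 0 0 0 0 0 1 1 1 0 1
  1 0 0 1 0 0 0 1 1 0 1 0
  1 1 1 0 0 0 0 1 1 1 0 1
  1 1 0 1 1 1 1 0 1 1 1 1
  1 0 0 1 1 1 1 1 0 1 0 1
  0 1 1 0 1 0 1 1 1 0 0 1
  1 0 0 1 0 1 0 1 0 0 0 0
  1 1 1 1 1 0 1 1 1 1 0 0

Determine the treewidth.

A width-4 tree decomposition is:
Bags: B1 = {1, 7, 8, 9, 12}  B2 = {1, 4, 8, 9, 12}  B3 = {7, 8, 9, 10, 12}  B4 = {1, 4, 6, 8, 9}  B5 = {2, 7, 8, 10, 12}  B6 = {5, 8, 9, 10, 12}  B7 = {1, 4, 6, 8, 11}  B8 = {2, 3, 7, 10, 12}
Tree: B1–B2, B1–B3, B2–B4, B3–B5, B3–B6, B4–B7, B5–B8
Every bag has size at most 5, so the width is 5 − 1 = 4 and tw(G) ≤ 4. On the other hand G contains the 5-clique {1, 4, 8, 9, 12}. A clique must lie in a single bag of any decomposition, so no decomposition can have width below 4. Combining the bounds, tw(G) = 4.

4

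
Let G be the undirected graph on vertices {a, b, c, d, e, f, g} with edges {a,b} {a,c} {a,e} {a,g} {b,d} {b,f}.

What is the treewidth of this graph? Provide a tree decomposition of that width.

The largest bag has 2 vertices, giving width 1; this decomposition certifies tw(G) ≤ 1. Any graph with an edge has treewidth ≥ 1, and G has the edge a–b. Hence tw(G) = 1 exactly.

Treewidth 1.
One optimal decomposition is:
Bags: B1 = {a, b}  B2 = {a, e}  B3 = {b, d}  B4 = {a, c}  B5 = {b, f}  B6 = {a, g}
Tree: B1–B2, B1–B3, B1–B4, B3–B5, B4–B6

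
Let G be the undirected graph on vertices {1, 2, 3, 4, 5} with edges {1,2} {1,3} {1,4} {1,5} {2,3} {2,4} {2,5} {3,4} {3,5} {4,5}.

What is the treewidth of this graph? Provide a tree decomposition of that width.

A single bag containing all 5 vertices is trivially a valid decomposition of width 4. Conversely, {1, 2, 3, 4, 5} is a clique of size 5, and the vertices of any clique must share a bag in every tree decomposition; so some bag has ≥ 5 vertices and tw(G) ≥ 4. Hence tw(G) = 4 exactly.

Treewidth 4.
One such decomposition:
Bags: B1 = {1, 2, 3, 4, 5}
Tree: (single bag)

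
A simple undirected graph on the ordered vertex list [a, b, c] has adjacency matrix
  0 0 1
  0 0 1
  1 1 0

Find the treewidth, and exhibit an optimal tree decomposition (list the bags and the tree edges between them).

Treewidth 1.
One such decomposition:
Bags: B1 = {b, c}  B2 = {a, c}
Tree: B1–B2

Each bag holds 2 vertices, so the decomposition has width 1, which upper-bounds the treewidth. G has an edge, so its treewidth is at least 1. Therefore the treewidth is 1.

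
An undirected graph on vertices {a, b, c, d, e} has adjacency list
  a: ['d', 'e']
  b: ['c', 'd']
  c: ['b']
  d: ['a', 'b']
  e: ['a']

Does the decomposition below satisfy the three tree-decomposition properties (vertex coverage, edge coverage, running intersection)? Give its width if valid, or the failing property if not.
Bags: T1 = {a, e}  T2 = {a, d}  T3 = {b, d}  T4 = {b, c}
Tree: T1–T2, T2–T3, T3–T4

Checking the three conditions: (i) the bags cover all of {a, b, c, d, e}; (ii) for each edge, some bag contains both endpoints; (iii) the bags containing any fixed vertex form a subtree. All hold, so the decomposition is valid with width 2 − 1 = 1.

Yes; width 1.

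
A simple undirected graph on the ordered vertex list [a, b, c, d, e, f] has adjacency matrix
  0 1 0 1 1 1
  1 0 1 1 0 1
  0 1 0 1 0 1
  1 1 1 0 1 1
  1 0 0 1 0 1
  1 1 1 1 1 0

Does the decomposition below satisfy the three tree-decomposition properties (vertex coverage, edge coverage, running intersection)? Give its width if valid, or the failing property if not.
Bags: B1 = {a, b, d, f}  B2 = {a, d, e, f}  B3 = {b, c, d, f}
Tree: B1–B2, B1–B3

Yes; width 3.

Every vertex of G appears in some bag (union = {a, b, c, d, e, f}); every edge is covered by a bag; and for each vertex v the set of bags containing v is connected in the bag tree. The decomposition is therefore valid. The largest bag has 4 vertices, so the width is 3.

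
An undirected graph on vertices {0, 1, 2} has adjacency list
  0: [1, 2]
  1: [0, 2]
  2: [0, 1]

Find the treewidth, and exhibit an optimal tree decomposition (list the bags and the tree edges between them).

Treewidth 2.
One such decomposition:
Bags: B1 = {0, 1, 2}
Tree: (single bag)

With just one bag of size 3, the width is 3 − 1 = 2, so tw(G) ≤ 2. For the lower bound, the 3 vertices {0, 1, 2} are pairwise adjacent, and any tree decomposition puts a clique entirely inside one bag — forcing width ≥ 2. Combining the bounds, tw(G) = 2.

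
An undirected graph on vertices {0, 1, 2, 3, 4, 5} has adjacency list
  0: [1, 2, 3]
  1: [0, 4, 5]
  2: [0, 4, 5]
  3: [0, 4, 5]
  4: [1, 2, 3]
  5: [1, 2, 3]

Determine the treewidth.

3

A width-3 tree decomposition is:
Bags: B1 = {0, 3, 4, 5}  B2 = {0, 1, 4, 5}  B3 = {0, 2, 4, 5}
Tree: B1–B2, B2–B3
The largest bag has 4 vertices, giving width 3; this decomposition certifies tw(G) ≤ 3. For the lower bound: the 4 vertex sets {0,3}, {1,4}, {5}, {2} are disjoint, each induces a connected subgraph, and every pair is joined by at least one edge of G. Contracting each set to a single vertex therefore yields K_{4} as a minor, and since treewidth is minor-monotone, tw(G) ≥ tw(K_{4}) = 3. Therefore the treewidth is 3.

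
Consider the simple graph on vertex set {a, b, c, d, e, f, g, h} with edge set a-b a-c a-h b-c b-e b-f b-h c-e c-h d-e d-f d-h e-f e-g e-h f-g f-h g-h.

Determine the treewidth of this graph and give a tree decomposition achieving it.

Treewidth 3.
Bags: B1 = {b, e, f, h}  B2 = {e, f, g, h}  B3 = {b, c, e, h}  B4 = {d, e, f, h}  B5 = {a, b, c, h}
Tree: B1–B2, B1–B3, B2–B4, B3–B5

Each bag holds 4 vertices, so the decomposition has width 3, which upper-bounds the treewidth. For the lower bound, the 4 vertices {b, c, e, h} are pairwise adjacent, and any tree decomposition puts a clique entirely inside one bag — forcing width ≥ 3. Hence tw(G) = 3 exactly.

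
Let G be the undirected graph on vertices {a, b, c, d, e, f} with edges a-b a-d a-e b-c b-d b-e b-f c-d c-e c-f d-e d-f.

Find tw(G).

A width-3 tree decomposition is:
Bags: B1 = {b, c, d, f}  B2 = {b, c, d, e}  B3 = {a, b, d, e}
Tree: B1–B2, B2–B3
Every bag has size at most 4, so the width is 4 − 1 = 3 and tw(G) ≤ 3. On the other hand G contains the 4-clique {b, c, d, e}. A clique must lie in a single bag of any decomposition, so no decomposition can have width below 3. Hence tw(G) = 3 exactly.

3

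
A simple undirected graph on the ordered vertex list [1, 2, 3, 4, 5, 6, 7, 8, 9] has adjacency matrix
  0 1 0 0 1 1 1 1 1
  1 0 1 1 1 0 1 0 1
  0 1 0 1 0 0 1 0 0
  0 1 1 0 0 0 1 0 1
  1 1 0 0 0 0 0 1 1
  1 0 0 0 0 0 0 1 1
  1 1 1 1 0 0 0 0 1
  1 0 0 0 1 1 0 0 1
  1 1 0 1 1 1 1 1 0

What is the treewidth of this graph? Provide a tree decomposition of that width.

Treewidth 3.
One such decomposition:
Bags: B1 = {1, 2, 7, 9}  B2 = {2, 4, 7, 9}  B3 = {2, 3, 4, 7}  B4 = {1, 2, 5, 9}  B5 = {1, 5, 8, 9}  B6 = {1, 6, 8, 9}
Tree: B1–B2, B2–B3, B1–B4, B4–B5, B5–B6

Every bag has size at most 4, so the width is 4 − 1 = 3 and tw(G) ≤ 3. Conversely, {1, 5, 8, 9} is a clique of size 4, and the vertices of any clique must share a bag in every tree decomposition; so some bag has ≥ 4 vertices and tw(G) ≥ 3. Combining the bounds, tw(G) = 3.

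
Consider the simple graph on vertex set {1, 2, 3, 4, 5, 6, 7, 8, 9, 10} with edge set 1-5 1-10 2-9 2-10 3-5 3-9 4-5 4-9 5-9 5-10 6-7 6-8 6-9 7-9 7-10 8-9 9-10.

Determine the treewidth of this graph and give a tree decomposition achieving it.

Each bag holds 3 vertices, so the decomposition has width 2, which upper-bounds the treewidth. On the other hand G contains the 3-clique {1, 5, 10}. A clique must lie in a single bag of any decomposition, so no decomposition can have width below 2. Hence tw(G) = 2 exactly.

Treewidth 2.
One optimal decomposition is:
Bags: B1 = {2, 9, 10}  B2 = {7, 9, 10}  B3 = {5, 9, 10}  B4 = {6, 7, 9}  B5 = {3, 5, 9}  B6 = {4, 5, 9}  B7 = {6, 8, 9}  B8 = {1, 5, 10}
Tree: B1–B2, B1–B3, B2–B4, B3–B5, B5–B6, B4–B7, B3–B8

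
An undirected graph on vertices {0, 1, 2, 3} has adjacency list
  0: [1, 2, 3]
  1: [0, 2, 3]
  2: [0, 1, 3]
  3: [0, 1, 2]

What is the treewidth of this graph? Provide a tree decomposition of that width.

Treewidth 3.
Bags: B1 = {0, 1, 2, 3}
Tree: (single bag)

With just one bag of size 4, the width is 4 − 1 = 3, so tw(G) ≤ 3. Conversely, {0, 1, 2, 3} is a clique of size 4, and the vertices of any clique must share a bag in every tree decomposition; so some bag has ≥ 4 vertices and tw(G) ≥ 3. Hence tw(G) = 3 exactly.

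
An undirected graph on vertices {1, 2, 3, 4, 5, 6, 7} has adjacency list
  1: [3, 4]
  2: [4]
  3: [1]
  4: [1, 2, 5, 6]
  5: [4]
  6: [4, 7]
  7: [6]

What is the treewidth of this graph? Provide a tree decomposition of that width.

Treewidth 1.
Bags: B1 = {2, 4}  B2 = {4, 6}  B3 = {4, 5}  B4 = {6, 7}  B5 = {1, 4}  B6 = {1, 3}
Tree: B1–B2, B1–B3, B2–B4, B1–B5, B5–B6

Every bag has size at most 2, so the width is 2 − 1 = 1 and tw(G) ≤ 1. Any graph with an edge has treewidth ≥ 1, and G has the edge 4–2. The upper and lower bounds meet at 1, so that is the treewidth.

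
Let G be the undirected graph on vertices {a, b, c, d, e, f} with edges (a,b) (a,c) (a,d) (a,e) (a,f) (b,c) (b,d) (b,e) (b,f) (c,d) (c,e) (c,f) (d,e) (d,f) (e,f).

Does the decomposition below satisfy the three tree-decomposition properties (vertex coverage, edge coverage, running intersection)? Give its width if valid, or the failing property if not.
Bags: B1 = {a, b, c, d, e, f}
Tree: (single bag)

Vertex coverage: the bags together contain {a, b, c, d, e, f}, the full vertex set. Edge coverage: each edge of G has both endpoints in at least one bag. Running intersection: for every vertex, the bags containing it form a connected subtree. All three properties hold, so this is a valid tree decomposition of width max|bag| − 1 = 5, and hence tw(G) ≤ 5.

Yes; width 5.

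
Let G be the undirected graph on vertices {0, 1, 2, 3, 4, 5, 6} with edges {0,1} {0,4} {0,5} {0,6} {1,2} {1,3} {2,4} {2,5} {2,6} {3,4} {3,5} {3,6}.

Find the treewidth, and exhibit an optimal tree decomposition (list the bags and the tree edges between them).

Every bag has size at most 4, so the width is 4 − 1 = 3 and tw(G) ≤ 3. For the lower bound: the 4 vertex sets {3,6}, {0,5}, {2}, {4} are disjoint, each induces a connected subgraph, and every pair is joined by at least one edge of G. Contracting each set to a single vertex therefore yields K_{4} as a minor, and since treewidth is minor-monotone, tw(G) ≥ tw(K_{4}) = 3. Therefore the treewidth is 3.

Treewidth 3.
One such decomposition:
Bags: B1 = {0, 2, 3, 6}  B2 = {0, 2, 3, 5}  B3 = {0, 2, 3, 4}  B4 = {0, 1, 2, 3}
Tree: B1–B2, B2–B3, B3–B4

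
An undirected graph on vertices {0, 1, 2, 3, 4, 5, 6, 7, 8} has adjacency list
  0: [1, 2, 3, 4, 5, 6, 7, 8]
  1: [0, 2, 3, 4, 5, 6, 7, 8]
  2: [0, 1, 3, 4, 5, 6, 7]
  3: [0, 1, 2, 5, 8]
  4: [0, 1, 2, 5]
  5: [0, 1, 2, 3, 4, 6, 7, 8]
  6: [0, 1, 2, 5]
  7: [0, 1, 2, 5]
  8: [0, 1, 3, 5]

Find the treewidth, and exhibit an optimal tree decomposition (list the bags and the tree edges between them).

Treewidth 4.
Bags: B1 = {0, 1, 3, 5, 8}  B2 = {0, 1, 2, 3, 5}  B3 = {0, 1, 2, 5, 7}  B4 = {0, 1, 2, 5, 6}  B5 = {0, 1, 2, 4, 5}
Tree: B1–B2, B2–B3, B3–B4, B3–B5

Each bag holds 5 vertices, so the decomposition has width 4, which upper-bounds the treewidth. On the other hand G contains the 5-clique {0, 1, 3, 5, 8}. A clique must lie in a single bag of any decomposition, so no decomposition can have width below 4. Therefore the treewidth is 4.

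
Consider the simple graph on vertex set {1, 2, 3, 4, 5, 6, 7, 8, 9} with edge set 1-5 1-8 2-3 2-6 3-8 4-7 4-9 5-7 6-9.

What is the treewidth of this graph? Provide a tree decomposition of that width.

Treewidth 2.
Bags: B1 = {1, 5, 8}  B2 = {3, 5, 8}  B3 = {2, 3, 5}  B4 = {2, 5, 6}  B5 = {5, 6, 9}  B6 = {4, 5, 9}  B7 = {4, 5, 7}
Tree: B1–B2, B2–B3, B3–B4, B4–B5, B5–B6, B6–B7

The largest bag has 3 vertices, giving width 2; this decomposition certifies tw(G) ≤ 2. For the lower bound, G contains the cycle 5–1–8–3–2–6–9–4–7–5, so G is not a forest; only forests have treewidth ≤ 1, hence tw(G) ≥ 2. Combining the bounds, tw(G) = 2.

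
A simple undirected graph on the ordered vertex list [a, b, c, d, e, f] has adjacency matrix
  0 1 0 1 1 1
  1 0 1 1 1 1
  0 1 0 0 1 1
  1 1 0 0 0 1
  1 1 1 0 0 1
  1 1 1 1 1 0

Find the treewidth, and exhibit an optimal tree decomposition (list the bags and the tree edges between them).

Treewidth 3.
Bags: B1 = {a, b, e, f}  B2 = {b, c, e, f}  B3 = {a, b, d, f}
Tree: B1–B2, B1–B3

Every bag has size at most 4, so the width is 4 − 1 = 3 and tw(G) ≤ 3. Conversely, {a, b, d, f} is a clique of size 4, and the vertices of any clique must share a bag in every tree decomposition; so some bag has ≥ 4 vertices and tw(G) ≥ 3. Combining the bounds, tw(G) = 3.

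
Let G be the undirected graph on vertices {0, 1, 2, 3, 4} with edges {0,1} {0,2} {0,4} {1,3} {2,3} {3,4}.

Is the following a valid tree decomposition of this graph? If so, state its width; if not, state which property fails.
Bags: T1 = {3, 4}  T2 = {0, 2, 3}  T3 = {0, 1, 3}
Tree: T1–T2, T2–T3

No — edge (0,4) lies in no bag.

A tree decomposition must satisfy three properties: every vertex lies in some bag; for every edge, both endpoints lie together in some bag; and for every vertex, the bags containing it form a connected subtree. Here edge (0,4) lies in no bag, so the decomposition is invalid.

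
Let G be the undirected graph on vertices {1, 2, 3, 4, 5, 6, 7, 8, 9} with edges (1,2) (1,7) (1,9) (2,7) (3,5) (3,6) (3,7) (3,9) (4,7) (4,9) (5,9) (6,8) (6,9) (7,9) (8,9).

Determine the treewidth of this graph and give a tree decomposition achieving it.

Each bag holds 3 vertices, so the decomposition has width 2, which upper-bounds the treewidth. On the other hand G contains the 3-clique {6, 8, 9}. A clique must lie in a single bag of any decomposition, so no decomposition can have width below 2. Hence tw(G) = 2 exactly.

Treewidth 2.
One optimal decomposition is:
Bags: B1 = {3, 6, 9}  B2 = {6, 8, 9}  B3 = {3, 7, 9}  B4 = {3, 5, 9}  B5 = {1, 7, 9}  B6 = {4, 7, 9}  B7 = {1, 2, 7}
Tree: B1–B2, B1–B3, B1–B4, B3–B5, B5–B6, B5–B7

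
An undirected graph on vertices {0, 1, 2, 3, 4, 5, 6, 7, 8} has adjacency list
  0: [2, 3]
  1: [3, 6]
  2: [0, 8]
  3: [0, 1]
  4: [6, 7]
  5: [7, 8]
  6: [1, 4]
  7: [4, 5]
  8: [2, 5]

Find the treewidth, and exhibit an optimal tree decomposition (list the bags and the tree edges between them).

The largest bag has 3 vertices, giving width 2; this decomposition certifies tw(G) ≤ 2. Since 2–8–5–7–4–6–1–3–0–2 is a cycle in G, G is not acyclic. Forests are exactly the graphs of treewidth ≤ 1, so tw(G) ≥ 2. Hence tw(G) = 2 exactly.

Treewidth 2.
One such decomposition:
Bags: B1 = {2, 5, 8}  B2 = {2, 5, 7}  B3 = {2, 4, 7}  B4 = {2, 4, 6}  B5 = {1, 2, 6}  B6 = {1, 2, 3}  B7 = {0, 2, 3}
Tree: B1–B2, B2–B3, B3–B4, B4–B5, B5–B6, B6–B7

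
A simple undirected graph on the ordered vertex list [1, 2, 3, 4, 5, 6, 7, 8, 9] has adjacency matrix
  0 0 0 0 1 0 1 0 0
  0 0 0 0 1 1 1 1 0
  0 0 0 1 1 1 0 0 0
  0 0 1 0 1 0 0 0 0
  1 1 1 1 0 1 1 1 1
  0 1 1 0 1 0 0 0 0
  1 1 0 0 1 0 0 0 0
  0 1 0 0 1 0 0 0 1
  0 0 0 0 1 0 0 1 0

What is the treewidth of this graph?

A width-2 tree decomposition is:
Bags: B1 = {3, 5, 6}  B2 = {2, 5, 6}  B3 = {3, 4, 5}  B4 = {2, 5, 8}  B5 = {2, 5, 7}  B6 = {1, 5, 7}  B7 = {5, 8, 9}
Tree: B1–B2, B1–B3, B2–B4, B2–B5, B5–B6, B4–B7
Each bag holds 3 vertices, so the decomposition has width 2, which upper-bounds the treewidth. Conversely, {1, 5, 7} is a clique of size 3, and the vertices of any clique must share a bag in every tree decomposition; so some bag has ≥ 3 vertices and tw(G) ≥ 2. The upper and lower bounds meet at 2, so that is the treewidth.

2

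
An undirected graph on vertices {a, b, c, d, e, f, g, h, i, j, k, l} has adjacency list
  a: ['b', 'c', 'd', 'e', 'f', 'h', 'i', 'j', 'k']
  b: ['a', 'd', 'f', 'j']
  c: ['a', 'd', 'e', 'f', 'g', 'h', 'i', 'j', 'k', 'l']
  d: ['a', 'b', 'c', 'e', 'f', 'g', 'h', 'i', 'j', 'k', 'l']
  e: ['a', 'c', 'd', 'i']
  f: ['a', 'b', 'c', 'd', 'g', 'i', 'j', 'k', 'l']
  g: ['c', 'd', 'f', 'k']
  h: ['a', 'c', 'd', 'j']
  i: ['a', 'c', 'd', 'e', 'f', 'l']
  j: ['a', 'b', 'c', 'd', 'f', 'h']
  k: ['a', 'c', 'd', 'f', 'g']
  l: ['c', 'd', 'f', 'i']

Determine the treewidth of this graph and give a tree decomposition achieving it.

Every bag has size at most 5, so the width is 5 − 1 = 4 and tw(G) ≤ 4. For the lower bound, the 5 vertices {a, c, d, e, i} are pairwise adjacent, and any tree decomposition puts a clique entirely inside one bag — forcing width ≥ 4. Hence tw(G) = 4 exactly.

Treewidth 4.
One optimal decomposition is:
Bags: B1 = {a, c, d, f, i}  B2 = {a, c, d, f, j}  B3 = {c, d, f, i, l}  B4 = {a, c, d, f, k}  B5 = {a, c, d, h, j}  B6 = {a, b, d, f, j}  B7 = {c, d, f, g, k}  B8 = {a, c, d, e, i}
Tree: B1–B2, B1–B3, B2–B4, B2–B5, B2–B6, B4–B7, B1–B8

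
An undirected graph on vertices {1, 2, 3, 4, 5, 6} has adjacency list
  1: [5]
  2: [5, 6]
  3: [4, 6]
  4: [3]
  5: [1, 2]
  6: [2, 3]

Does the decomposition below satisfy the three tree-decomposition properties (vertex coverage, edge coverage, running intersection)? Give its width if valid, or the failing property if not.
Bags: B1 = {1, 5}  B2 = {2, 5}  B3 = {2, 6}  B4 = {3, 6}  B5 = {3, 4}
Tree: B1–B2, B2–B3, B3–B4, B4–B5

Every vertex of G appears in some bag (union = {1, 2, 3, 4, 5, 6}); every edge is covered by a bag; and for each vertex v the set of bags containing v is connected in the bag tree. The decomposition is therefore valid. The largest bag has 2 vertices, so the width is 1.

Yes; width 1.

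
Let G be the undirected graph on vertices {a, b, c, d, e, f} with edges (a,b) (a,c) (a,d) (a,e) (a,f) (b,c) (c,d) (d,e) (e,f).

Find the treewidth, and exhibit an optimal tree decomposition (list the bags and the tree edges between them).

Treewidth 2.
Bags: B1 = {a, d, e}  B2 = {a, c, d}  B3 = {a, e, f}  B4 = {a, b, c}
Tree: B1–B2, B1–B3, B2–B4

The largest bag has 3 vertices, giving width 2; this decomposition certifies tw(G) ≤ 2. Conversely, {a, d, e} is a clique of size 3, and the vertices of any clique must share a bag in every tree decomposition; so some bag has ≥ 3 vertices and tw(G) ≥ 2. The upper and lower bounds meet at 2, so that is the treewidth.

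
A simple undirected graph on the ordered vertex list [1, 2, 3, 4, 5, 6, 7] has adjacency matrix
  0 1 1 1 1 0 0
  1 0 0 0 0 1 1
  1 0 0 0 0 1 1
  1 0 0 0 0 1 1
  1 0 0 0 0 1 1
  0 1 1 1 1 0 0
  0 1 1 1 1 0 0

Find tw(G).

A width-3 tree decomposition is:
Bags: B1 = {1, 4, 6, 7}  B2 = {1, 5, 6, 7}  B3 = {1, 2, 6, 7}  B4 = {1, 3, 6, 7}
Tree: B1–B2, B2–B3, B3–B4
The largest bag has 4 vertices, giving width 3; this decomposition certifies tw(G) ≤ 3. For the lower bound: the 4 vertex sets {1,4}, {5,7}, {6}, {2} are disjoint, each induces a connected subgraph, and every pair is joined by at least one edge of G. Contracting each set to a single vertex therefore yields K_{4} as a minor, and since treewidth is minor-monotone, tw(G) ≥ tw(K_{4}) = 3. Therefore the treewidth is 3.

3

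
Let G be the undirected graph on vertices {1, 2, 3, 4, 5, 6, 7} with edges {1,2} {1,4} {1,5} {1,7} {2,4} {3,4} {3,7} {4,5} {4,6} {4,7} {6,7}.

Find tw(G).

A width-2 tree decomposition is:
Bags: B1 = {1, 2, 4}  B2 = {1, 4, 7}  B3 = {1, 4, 5}  B4 = {3, 4, 7}  B5 = {4, 6, 7}
Tree: B1–B2, B1–B3, B2–B4, B2–B5
The largest bag has 3 vertices, giving width 2; this decomposition certifies tw(G) ≤ 2. On the other hand G contains the 3-clique {1, 2, 4}. A clique must lie in a single bag of any decomposition, so no decomposition can have width below 2. The upper and lower bounds meet at 2, so that is the treewidth.

2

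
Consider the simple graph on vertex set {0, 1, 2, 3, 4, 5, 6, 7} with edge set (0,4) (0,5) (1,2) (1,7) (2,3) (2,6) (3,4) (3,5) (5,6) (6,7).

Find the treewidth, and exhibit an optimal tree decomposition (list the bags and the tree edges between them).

Treewidth 2.
Bags: B1 = {0, 4, 5}  B2 = {3, 4, 5}  B3 = {3, 5, 6}  B4 = {2, 3, 6}  B5 = {2, 6, 7}  B6 = {1, 2, 7}
Tree: B1–B2, B2–B3, B3–B4, B4–B5, B5–B6

Every bag has size at most 3, so the width is 3 − 1 = 2 and tw(G) ≤ 2. For the lower bound, G contains the cycle 0–4–3–5–0, so G is not a forest; only forests have treewidth ≤ 1, hence tw(G) ≥ 2. Hence tw(G) = 2 exactly.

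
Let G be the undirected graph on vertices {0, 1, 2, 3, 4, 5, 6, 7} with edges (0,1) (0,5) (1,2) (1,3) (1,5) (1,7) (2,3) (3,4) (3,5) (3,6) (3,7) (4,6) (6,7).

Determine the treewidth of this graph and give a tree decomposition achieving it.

Treewidth 2.
One such decomposition:
Bags: B1 = {1, 3, 7}  B2 = {1, 2, 3}  B3 = {1, 3, 5}  B4 = {3, 6, 7}  B5 = {3, 4, 6}  B6 = {0, 1, 5}
Tree: B1–B2, B1–B3, B1–B4, B4–B5, B3–B6

Each bag holds 3 vertices, so the decomposition has width 2, which upper-bounds the treewidth. On the other hand G contains the 3-clique {0, 1, 5}. A clique must lie in a single bag of any decomposition, so no decomposition can have width below 2. The upper and lower bounds meet at 2, so that is the treewidth.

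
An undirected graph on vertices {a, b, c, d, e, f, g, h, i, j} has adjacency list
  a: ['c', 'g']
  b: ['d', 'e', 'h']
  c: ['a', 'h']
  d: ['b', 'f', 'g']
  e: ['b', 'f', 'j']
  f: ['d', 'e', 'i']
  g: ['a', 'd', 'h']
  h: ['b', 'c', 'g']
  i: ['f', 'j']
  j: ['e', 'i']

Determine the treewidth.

2

A width-2 tree decomposition is:
Bags: B1 = {e, i, j}  B2 = {e, f, i}  B3 = {b, e, f}  B4 = {b, d, f}  B5 = {b, d, h}  B6 = {d, g, h}  B7 = {c, g, h}  B8 = {a, c, g}
Tree: B1–B2, B2–B3, B3–B4, B4–B5, B5–B6, B6–B7, B7–B8
The largest bag has 3 vertices, giving width 2; this decomposition certifies tw(G) ≤ 2. Since j–i–f–e–j is a cycle in G, G is not acyclic. Forests are exactly the graphs of treewidth ≤ 1, so tw(G) ≥ 2. Combining the bounds, tw(G) = 2.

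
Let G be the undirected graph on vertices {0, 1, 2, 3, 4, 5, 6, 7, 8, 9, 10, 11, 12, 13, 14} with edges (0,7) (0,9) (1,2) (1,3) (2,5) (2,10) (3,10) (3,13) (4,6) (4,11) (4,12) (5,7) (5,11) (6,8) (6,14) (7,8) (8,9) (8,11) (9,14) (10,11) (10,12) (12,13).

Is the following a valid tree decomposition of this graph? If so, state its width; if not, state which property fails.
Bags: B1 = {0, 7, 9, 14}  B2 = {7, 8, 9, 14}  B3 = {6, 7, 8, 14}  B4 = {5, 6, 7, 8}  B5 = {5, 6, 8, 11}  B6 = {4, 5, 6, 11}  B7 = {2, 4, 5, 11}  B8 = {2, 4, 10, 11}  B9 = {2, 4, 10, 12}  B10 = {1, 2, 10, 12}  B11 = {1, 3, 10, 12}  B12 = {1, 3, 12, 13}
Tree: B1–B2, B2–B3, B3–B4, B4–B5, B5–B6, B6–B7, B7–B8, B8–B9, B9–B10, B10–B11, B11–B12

Yes; width 3.

Checking the three conditions: (i) the bags cover all of {0, 1, 2, 3, 4, 5, 6, 7, 8, 9, 10, 11, 12, 13, 14}; (ii) for each edge, some bag contains both endpoints; (iii) the bags containing any fixed vertex form a subtree. All hold, so the decomposition is valid with width 4 − 1 = 3.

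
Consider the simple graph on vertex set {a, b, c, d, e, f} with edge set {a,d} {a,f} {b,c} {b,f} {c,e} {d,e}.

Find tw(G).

A width-2 tree decomposition is:
Bags: B1 = {b, c, f}  B2 = {a, c, f}  B3 = {a, c, d}  B4 = {c, d, e}
Tree: B1–B2, B2–B3, B3–B4
The largest bag has 3 vertices, giving width 2; this decomposition certifies tw(G) ≤ 2. The edges c–b–f–a–d–e–c form a cycle, so G is not a tree and its treewidth is at least 2. Therefore the treewidth is 2.

2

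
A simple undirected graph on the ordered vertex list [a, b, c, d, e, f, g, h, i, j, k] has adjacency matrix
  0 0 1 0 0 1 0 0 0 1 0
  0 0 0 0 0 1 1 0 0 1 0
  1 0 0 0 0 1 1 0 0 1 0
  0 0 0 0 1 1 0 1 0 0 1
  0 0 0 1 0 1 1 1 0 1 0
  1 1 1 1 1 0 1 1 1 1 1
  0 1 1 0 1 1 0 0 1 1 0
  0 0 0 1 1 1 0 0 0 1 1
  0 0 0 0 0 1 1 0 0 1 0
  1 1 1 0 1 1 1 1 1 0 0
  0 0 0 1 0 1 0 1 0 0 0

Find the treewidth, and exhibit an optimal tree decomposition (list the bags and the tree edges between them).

Treewidth 3.
One optimal decomposition is:
Bags: B1 = {e, f, h, j}  B2 = {e, f, g, j}  B3 = {b, f, g, j}  B4 = {d, e, f, h}  B5 = {f, g, i, j}  B6 = {d, f, h, k}  B7 = {c, f, g, j}  B8 = {a, c, f, j}
Tree: B1–B2, B2–B3, B1–B4, B3–B5, B4–B6, B2–B7, B7–B8

Each bag holds 4 vertices, so the decomposition has width 3, which upper-bounds the treewidth. For the lower bound, the 4 vertices {d, e, f, h} are pairwise adjacent, and any tree decomposition puts a clique entirely inside one bag — forcing width ≥ 3. Hence tw(G) = 3 exactly.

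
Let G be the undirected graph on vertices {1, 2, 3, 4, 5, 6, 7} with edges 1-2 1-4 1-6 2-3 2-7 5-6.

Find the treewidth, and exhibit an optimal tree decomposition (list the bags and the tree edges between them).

Each bag holds 2 vertices, so the decomposition has width 1, which upper-bounds the treewidth. Since G has at least one edge (e.g. 1–6), it is not an edgeless graph, so tw(G) ≥ 1. Combining the bounds, tw(G) = 1.

Treewidth 1.
One optimal decomposition is:
Bags: B1 = {1, 6}  B2 = {1, 2}  B3 = {1, 4}  B4 = {2, 7}  B5 = {2, 3}  B6 = {5, 6}
Tree: B1–B2, B1–B3, B2–B4, B4–B5, B1–B6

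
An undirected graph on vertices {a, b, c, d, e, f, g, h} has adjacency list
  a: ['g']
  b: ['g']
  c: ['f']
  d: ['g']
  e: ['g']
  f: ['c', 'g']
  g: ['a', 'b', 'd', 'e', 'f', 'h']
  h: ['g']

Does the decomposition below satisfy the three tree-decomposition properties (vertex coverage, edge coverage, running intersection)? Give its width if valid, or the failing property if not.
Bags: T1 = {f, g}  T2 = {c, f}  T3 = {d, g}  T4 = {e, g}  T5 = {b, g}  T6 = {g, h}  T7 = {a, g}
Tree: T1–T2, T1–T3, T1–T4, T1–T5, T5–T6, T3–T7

Vertex coverage: the bags together contain {a, b, c, d, e, f, g, h}, the full vertex set. Edge coverage: each edge of G has both endpoints in at least one bag. Running intersection: for every vertex, the bags containing it form a connected subtree. All three properties hold, so this is a valid tree decomposition of width max|bag| − 1 = 1, and hence tw(G) ≤ 1.

Yes; width 1.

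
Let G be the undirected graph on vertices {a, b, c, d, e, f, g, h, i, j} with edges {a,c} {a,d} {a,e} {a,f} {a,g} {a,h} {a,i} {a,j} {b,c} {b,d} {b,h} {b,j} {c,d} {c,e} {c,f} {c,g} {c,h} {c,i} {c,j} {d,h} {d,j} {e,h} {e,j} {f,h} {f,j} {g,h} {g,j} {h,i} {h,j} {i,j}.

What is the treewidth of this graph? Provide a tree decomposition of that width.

Every bag has size at most 5, so the width is 5 − 1 = 4 and tw(G) ≤ 4. For the lower bound, the 5 vertices {a, c, d, h, j} are pairwise adjacent, and any tree decomposition puts a clique entirely inside one bag — forcing width ≥ 4. Therefore the treewidth is 4.

Treewidth 4.
One such decomposition:
Bags: B1 = {a, c, e, h, j}  B2 = {a, c, g, h, j}  B3 = {a, c, h, i, j}  B4 = {a, c, d, h, j}  B5 = {a, c, f, h, j}  B6 = {b, c, d, h, j}
Tree: B1–B2, B2–B3, B2–B4, B2–B5, B4–B6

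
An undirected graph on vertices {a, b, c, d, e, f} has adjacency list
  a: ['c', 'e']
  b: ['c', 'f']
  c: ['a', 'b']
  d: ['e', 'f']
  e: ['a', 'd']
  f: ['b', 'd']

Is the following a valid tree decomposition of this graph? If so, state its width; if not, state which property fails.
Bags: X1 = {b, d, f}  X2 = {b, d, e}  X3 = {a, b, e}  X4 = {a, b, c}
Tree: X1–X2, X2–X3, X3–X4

Checking the three conditions: (i) the bags cover all of {a, b, c, d, e, f}; (ii) for each edge, some bag contains both endpoints; (iii) the bags containing any fixed vertex form a subtree. All hold, so the decomposition is valid with width 3 − 1 = 2.

Yes; width 2.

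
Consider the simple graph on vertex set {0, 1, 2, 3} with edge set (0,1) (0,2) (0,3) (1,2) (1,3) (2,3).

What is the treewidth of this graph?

3

A width-3 tree decomposition is:
Bags: B1 = {0, 1, 2, 3}
Tree: (single bag)
With just one bag of size 4, the width is 4 − 1 = 3, so tw(G) ≤ 3. On the other hand G contains the 4-clique {0, 1, 2, 3}. A clique must lie in a single bag of any decomposition, so no decomposition can have width below 3. Therefore the treewidth is 3.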